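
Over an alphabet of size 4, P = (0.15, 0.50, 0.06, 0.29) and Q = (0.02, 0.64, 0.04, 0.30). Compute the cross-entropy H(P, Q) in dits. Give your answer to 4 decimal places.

0.5873 dits

H(P,Q) = −Σ p·log₁₀ q.
  −0.15·log₁₀(0.02) = 0.25485
  −0.50·log₁₀(0.64) = 0.09691
  −0.06·log₁₀(0.04) = 0.08388
  −0.29·log₁₀(0.30) = 0.15163
H(P,Q) = 0.5873 dits.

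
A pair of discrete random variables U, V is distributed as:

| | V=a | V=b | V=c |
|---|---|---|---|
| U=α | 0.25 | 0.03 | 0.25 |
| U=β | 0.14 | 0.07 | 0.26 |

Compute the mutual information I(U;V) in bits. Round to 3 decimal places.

0.032 bits

Marginals: p(U) = (0.5300, 0.4700), p(V) = (0.3900, 0.1000, 0.5100).
I(U;V) = H(U) + H(V) − H(U,V).
H(U) = 0.9974, H(V) = 1.3574, H(U,V) = 2.3227.
I(U;V) = 0.9974 + 1.3574 − 2.3227 = 0.032 bits.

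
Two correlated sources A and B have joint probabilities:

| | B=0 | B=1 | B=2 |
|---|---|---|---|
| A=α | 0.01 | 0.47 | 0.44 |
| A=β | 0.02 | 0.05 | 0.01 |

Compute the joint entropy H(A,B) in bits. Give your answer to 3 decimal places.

1.495 bits

H(A,B) = −Σ p(x,y)·log₂ p(x,y) over all 6 cells.
  cell (α,0): −0.01·log₂0.01 = 0.0664
  cell (α,1): −0.47·log₂0.47 = 0.5120
  cell (α,2): −0.44·log₂0.44 = 0.5211
  cell (β,0): −0.02·log₂0.02 = 0.1129
  cell (β,1): −0.05·log₂0.05 = 0.2161
  cell (β,2): −0.01·log₂0.01 = 0.0664
Sum = 1.495 bits.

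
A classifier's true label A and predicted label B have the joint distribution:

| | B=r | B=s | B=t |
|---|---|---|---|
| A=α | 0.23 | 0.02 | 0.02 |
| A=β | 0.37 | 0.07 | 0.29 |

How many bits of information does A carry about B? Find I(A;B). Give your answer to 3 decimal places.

Marginals: p(A) = (0.2700, 0.7300), p(B) = (0.6000, 0.0900, 0.3100).
I(A;B) = H(A) + H(B) − H(A,B).
H(A) = 0.8415, H(B) = 1.2786, H(A,B) = 2.0306.
I(A;B) = 0.8415 + 1.2786 − 2.0306 = 0.089 bits.

0.089 bits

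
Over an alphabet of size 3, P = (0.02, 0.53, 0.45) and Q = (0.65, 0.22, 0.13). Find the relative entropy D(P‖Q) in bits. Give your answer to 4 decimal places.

D(P‖Q) = Σ p·log₂(p/q).
  0.02·log₂(0.02/0.65) = -0.10045
  0.53·log₂(0.53/0.22) = 0.67230
  0.45·log₂(0.45/0.13) = 0.80614
D(P‖Q) = 1.3780 bits.

1.3780 bits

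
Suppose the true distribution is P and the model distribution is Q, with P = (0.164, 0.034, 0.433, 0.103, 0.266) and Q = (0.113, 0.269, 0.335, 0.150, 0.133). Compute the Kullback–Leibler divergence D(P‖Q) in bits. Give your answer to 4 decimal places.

D(P‖Q) = Σ p·log₂(p/q).
  0.164·log₂(0.164/0.113) = 0.08813
  0.034·log₂(0.034/0.269) = -0.10146
  0.433·log₂(0.433/0.335) = 0.16030
  0.103·log₂(0.103/0.150) = -0.05586
  0.266·log₂(0.266/0.133) = 0.26600
D(P‖Q) = 0.3571 bits.

0.3571 bits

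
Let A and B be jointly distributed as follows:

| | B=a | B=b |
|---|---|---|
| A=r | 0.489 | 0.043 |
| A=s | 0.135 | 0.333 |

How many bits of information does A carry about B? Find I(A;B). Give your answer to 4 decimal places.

Marginals: p(A) = (0.5320, 0.4680), p(B) = (0.6240, 0.3760).
I(A;B) = H(A) + H(B) − H(A,B).
H(A) = 0.9970, H(B) = 0.9552, H(A,B) = 1.6182.
I(A;B) = 0.9970 + 0.9552 − 1.6182 = 0.3340 bits.

0.3340 bits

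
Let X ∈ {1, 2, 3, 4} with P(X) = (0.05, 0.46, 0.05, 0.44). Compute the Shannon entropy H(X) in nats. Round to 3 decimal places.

1.018 nats

H(X) = −Σ p·ln p.
  −(0.05)·ln(0.05) = 0.1498
  −(0.46)·ln(0.46) = 0.3572
  −(0.05)·ln(0.05) = 0.1498
  −(0.44)·ln(0.44) = 0.3612
Sum: 0.1498 + 0.3572 + 0.1498 + 0.3612 = 1.018 nats.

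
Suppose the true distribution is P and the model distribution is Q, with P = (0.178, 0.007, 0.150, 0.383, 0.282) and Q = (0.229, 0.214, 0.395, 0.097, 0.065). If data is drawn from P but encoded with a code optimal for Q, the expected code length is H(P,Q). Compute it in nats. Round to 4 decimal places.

H(P,Q) = −Σ p·ln q.
  −0.178·ln(0.229) = 0.26238
  −0.007·ln(0.214) = 0.01079
  −0.150·ln(0.395) = 0.13933
  −0.383·ln(0.097) = 0.89356
  −0.282·ln(0.065) = 0.77081
H(P,Q) = 2.0769 nats.

2.0769 nats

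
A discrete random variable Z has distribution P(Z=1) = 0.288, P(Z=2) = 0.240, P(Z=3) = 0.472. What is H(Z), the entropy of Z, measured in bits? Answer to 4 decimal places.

H(Z) = −Σ p·log₂ p.
  −(0.288)·log₂(0.288) = 0.51721
  −(0.240)·log₂(0.240) = 0.49413
  −(0.472)·log₂(0.472) = 0.51124
Sum: 0.51721 + 0.49413 + 0.51124 = 1.5226 bits.

1.5226 bits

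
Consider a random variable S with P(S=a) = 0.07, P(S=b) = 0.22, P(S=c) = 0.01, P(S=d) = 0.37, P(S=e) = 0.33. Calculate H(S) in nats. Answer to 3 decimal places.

H(S) = −Σ p·ln p.
  −(0.07)·ln(0.07) = 0.1861
  −(0.22)·ln(0.22) = 0.3331
  −(0.01)·ln(0.01) = 0.0461
  −(0.37)·ln(0.37) = 0.3679
  −(0.33)·ln(0.33) = 0.3659
Sum: 0.1861 + 0.3331 + 0.0461 + 0.3679 + 0.3659 = 1.299 nats.

1.299 nats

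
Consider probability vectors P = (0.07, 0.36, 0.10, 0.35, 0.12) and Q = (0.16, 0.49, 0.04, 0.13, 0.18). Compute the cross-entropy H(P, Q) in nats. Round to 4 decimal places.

1.6268 nats

H(P,Q) = −Σ p·ln q.
  −0.07·ln(0.16) = 0.12828
  −0.36·ln(0.49) = 0.25681
  −0.10·ln(0.04) = 0.32189
  −0.35·ln(0.13) = 0.71408
  −0.12·ln(0.18) = 0.20578
H(P,Q) = 1.6268 nats.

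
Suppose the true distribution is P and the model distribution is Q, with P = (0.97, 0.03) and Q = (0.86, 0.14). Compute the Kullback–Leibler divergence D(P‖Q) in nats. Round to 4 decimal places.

0.0705 nats

D(P‖Q) = Σ p·ln(p/q).
  0.97·ln(0.97/0.86) = 0.11675
  0.03·ln(0.03/0.14) = -0.04621
D(P‖Q) = 0.0705 nats.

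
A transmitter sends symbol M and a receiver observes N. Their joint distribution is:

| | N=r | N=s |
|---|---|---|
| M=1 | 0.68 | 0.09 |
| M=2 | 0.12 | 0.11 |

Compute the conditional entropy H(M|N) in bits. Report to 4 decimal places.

Marginals: p(M) = (0.7700, 0.2300), p(N) = (0.8000, 0.2000).
H(M|N) = Σ p(N) · H(M|N=·).
  N=r: p=0.8000, H(M|N=r) = 0.6098
  N=s: p=0.2000, H(M|N=s) = 0.9928
Weighted sum = 0.6864 bits.

0.6864 bits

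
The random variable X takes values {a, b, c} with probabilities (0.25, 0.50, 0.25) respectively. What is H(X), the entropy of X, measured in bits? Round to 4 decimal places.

H(X) = −Σ p·log₂ p.
  −(0.25)·log₂(0.25) = 0.50000
  −(0.50)·log₂(0.50) = 0.50000
  −(0.25)·log₂(0.25) = 0.50000
Sum: 0.50000 + 0.50000 + 0.50000 = 1.5000 bits.

1.5000 bits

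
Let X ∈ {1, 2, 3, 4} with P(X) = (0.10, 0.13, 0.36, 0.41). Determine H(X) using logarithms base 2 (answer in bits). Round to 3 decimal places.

1.773 bits

H(X) = −Σ p·log₂ p.
  −(0.10)·log₂(0.10) = 0.3322
  −(0.13)·log₂(0.13) = 0.3826
  −(0.36)·log₂(0.36) = 0.5306
  −(0.41)·log₂(0.41) = 0.5274
Sum: 0.3322 + 0.3826 + 0.5306 + 0.5274 = 1.773 bits.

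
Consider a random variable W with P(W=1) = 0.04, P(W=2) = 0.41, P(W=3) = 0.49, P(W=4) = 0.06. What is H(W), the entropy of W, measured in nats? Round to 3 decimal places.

1.013 nats

H(W) = −Σ p·ln p.
  −(0.04)·ln(0.04) = 0.1288
  −(0.41)·ln(0.41) = 0.3656
  −(0.49)·ln(0.49) = 0.3495
  −(0.06)·ln(0.06) = 0.1688
Sum: 0.1288 + 0.3656 + 0.3495 + 0.1688 = 1.013 nats.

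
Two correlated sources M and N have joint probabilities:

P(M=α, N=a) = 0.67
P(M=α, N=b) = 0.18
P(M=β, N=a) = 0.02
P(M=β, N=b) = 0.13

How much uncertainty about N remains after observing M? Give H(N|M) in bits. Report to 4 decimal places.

Marginals: p(M) = (0.8500, 0.1500), p(N) = (0.6900, 0.3100).
H(N|M) = Σ p(M) · H(N|M=·).
  M=α: p=0.8500, H(N|M=α) = 0.7448
  M=β: p=0.1500, H(N|M=β) = 0.5665
Weighted sum = 0.7181 bits.

0.7181 bits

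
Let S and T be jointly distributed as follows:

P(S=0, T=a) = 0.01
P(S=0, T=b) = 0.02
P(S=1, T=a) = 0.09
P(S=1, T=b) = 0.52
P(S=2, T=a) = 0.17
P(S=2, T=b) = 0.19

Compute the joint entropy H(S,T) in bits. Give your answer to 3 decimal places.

H(S,T) = −Σ p(x,y)·log₂ p(x,y) over all 6 cells.
  cell (0,a): −0.01·log₂0.01 = 0.0664
  cell (0,b): −0.02·log₂0.02 = 0.1129
  cell (1,a): −0.09·log₂0.09 = 0.3127
  cell (1,b): −0.52·log₂0.52 = 0.4906
  cell (2,a): −0.17·log₂0.17 = 0.4346
  cell (2,b): −0.19·log₂0.19 = 0.4552
Sum = 1.872 bits.

1.872 bits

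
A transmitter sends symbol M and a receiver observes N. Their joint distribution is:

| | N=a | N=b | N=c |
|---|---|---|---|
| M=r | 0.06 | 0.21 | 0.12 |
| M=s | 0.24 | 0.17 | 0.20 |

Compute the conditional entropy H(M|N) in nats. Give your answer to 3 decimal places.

Chain rule: H(M|N) = H(M,N) − H(N).
Marginals: p(M) = (0.3900, 0.6100), p(N) = (0.3000, 0.3800, 0.3200).
H(M,N) = 1.7166 nats; H(N) = 1.0935 nats.
H(M|N) = 1.7166 − 1.0935 = 0.623 nats.

0.623 nats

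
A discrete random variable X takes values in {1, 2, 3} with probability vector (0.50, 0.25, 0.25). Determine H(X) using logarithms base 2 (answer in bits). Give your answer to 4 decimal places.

H(X) = −Σ p·log₂ p.
  −(0.50)·log₂(0.50) = 0.50000
  −(0.25)·log₂(0.25) = 0.50000
  −(0.25)·log₂(0.25) = 0.50000
Sum: 0.50000 + 0.50000 + 0.50000 = 1.5000 bits.

1.5000 bits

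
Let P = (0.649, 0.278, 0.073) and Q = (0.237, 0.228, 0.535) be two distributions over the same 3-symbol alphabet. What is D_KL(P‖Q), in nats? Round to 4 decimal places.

D(P‖Q) = Σ p·ln(p/q).
  0.649·ln(0.649/0.237) = 0.65378
  0.278·ln(0.278/0.228) = 0.05512
  0.073·ln(0.073/0.535) = -0.14540
D(P‖Q) = 0.5635 nats.

0.5635 nats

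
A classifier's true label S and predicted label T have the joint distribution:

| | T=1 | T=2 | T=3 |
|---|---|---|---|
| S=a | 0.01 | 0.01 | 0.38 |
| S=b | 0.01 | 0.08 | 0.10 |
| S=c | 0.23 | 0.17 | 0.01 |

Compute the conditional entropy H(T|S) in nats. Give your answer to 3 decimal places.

Chain rule: H(T|S) = H(S,T) − H(S).
Marginals: p(S) = (0.4000, 0.1900, 0.4100), p(T) = (0.2500, 0.2600, 0.4900).
H(S,T) = 1.6235 nats; H(S) = 1.0476 nats.
H(T|S) = 1.6235 − 1.0476 = 0.576 nats.

0.576 nats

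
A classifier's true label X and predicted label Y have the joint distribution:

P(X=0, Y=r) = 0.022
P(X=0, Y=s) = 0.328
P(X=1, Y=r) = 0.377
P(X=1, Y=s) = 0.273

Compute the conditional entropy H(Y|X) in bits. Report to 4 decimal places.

0.7565 bits

Chain rule: H(Y|X) = H(X,Y) − H(X).
Marginals: p(X) = (0.3500, 0.6500), p(Y) = (0.3990, 0.6010).
H(X,Y) = 1.6906 bits; H(X) = 0.9341 bits.
H(Y|X) = 1.6906 − 0.9341 = 0.7565 bits.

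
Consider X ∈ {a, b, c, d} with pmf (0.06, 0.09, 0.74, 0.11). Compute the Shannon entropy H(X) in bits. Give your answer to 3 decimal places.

H(X) = −Σ p·log₂ p.
  −(0.06)·log₂(0.06) = 0.2435
  −(0.09)·log₂(0.09) = 0.3127
  −(0.74)·log₂(0.74) = 0.3215
  −(0.11)·log₂(0.11) = 0.3503
Sum: 0.2435 + 0.3127 + 0.3215 + 0.3503 = 1.228 bits.

1.228 bits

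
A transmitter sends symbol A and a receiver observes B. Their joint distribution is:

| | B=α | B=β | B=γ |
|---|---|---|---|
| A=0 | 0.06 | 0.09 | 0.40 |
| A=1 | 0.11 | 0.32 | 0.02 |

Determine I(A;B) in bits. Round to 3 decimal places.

0.406 bits

Marginals: p(A) = (0.5500, 0.4500), p(B) = (0.1700, 0.4100, 0.4200).
I(A;B) = H(A) + H(B) − H(A,B).
H(A) = 0.9928, H(B) = 1.4876, H(A,B) = 2.0742.
I(A;B) = 0.9928 + 1.4876 − 2.0742 = 0.406 bits.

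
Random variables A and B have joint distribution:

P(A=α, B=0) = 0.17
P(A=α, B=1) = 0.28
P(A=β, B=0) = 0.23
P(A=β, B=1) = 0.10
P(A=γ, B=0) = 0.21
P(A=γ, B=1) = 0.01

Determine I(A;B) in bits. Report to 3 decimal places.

Marginals: p(A) = (0.4500, 0.3300, 0.2200), p(B) = (0.6100, 0.3900).
I(A;B) = H(A) + H(B) − H(A,B).
H(A) = 1.5268, H(B) = 0.9648, H(A,B) = 2.3079.
I(A;B) = 1.5268 + 0.9648 − 2.3079 = 0.184 bits.

0.184 bits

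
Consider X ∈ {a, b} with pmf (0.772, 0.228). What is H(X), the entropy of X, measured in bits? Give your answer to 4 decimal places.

H(X) = −Σ p·log₂ p.
  −(0.772)·log₂(0.772) = 0.28821
  −(0.228)·log₂(0.228) = 0.48630
Sum: 0.28821 + 0.48630 = 0.7745 bits.

0.7745 bits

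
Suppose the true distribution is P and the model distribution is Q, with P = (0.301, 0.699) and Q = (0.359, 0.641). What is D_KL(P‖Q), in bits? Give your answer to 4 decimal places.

D(P‖Q) = Σ p·log₂(p/q).
  0.301·log₂(0.301/0.359) = -0.07652
  0.699·log₂(0.699/0.641) = 0.08735
D(P‖Q) = 0.0108 bits.

0.0108 bits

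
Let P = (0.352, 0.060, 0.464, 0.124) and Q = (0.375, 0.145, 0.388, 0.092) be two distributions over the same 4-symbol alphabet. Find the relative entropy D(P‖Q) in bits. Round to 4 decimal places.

0.0646 bits

D(P‖Q) = Σ p·log₂(p/q).
  0.352·log₂(0.352/0.375) = -0.03214
  0.060·log₂(0.060/0.145) = -0.07638
  0.464·log₂(0.464/0.388) = 0.11974
  0.124·log₂(0.124/0.092) = 0.05340
D(P‖Q) = 0.0646 bits.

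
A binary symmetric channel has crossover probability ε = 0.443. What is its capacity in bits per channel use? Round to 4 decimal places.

0.0094 bits

Binary symmetric channel: C = 1 − h₂(ε) where h₂ is the binary entropy function.
h₂(0.443) = −0.443·log₂0.443 − 0.557·log₂0.557 = 0.9906.
C = 1 − 0.9906 = 0.0094 bits per channel use.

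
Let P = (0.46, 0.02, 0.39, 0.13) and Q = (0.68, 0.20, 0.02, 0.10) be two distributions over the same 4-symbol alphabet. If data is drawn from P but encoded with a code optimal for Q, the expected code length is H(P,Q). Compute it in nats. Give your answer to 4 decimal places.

H(P,Q) = −Σ p·ln q.
  −0.46·ln(0.68) = 0.17740
  −0.02·ln(0.20) = 0.03219
  −0.39·ln(0.02) = 1.52569
  −0.13·ln(0.10) = 0.29934
H(P,Q) = 2.0346 nats.

2.0346 nats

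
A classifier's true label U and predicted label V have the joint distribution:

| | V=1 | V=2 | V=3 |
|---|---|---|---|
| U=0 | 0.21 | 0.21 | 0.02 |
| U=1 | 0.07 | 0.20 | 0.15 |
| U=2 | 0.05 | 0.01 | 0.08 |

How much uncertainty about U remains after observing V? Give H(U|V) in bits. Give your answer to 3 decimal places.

1.223 bits

Marginals: p(U) = (0.4400, 0.4200, 0.1400), p(V) = (0.3300, 0.4200, 0.2500).
H(U|V) = Σ p(V) · H(U|V=·).
  V=1: p=0.3300, H(U|V=1) = 1.3020
  V=2: p=0.4200, H(U|V=2) = 1.1381
  V=3: p=0.2500, H(U|V=3) = 1.2597
Weighted sum = 1.223 bits.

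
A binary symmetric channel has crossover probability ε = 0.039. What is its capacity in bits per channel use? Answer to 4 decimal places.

Binary symmetric channel: C = 1 − h₂(ε) where h₂ is the binary entropy function.
h₂(0.039) = −0.039·log₂0.039 − 0.961·log₂0.961 = 0.2377.
C = 1 − 0.2377 = 0.7623 bits per channel use.

0.7623 bits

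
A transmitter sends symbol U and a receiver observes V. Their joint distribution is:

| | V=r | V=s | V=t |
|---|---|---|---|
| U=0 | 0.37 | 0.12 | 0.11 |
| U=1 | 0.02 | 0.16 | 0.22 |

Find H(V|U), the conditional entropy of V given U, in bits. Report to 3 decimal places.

Chain rule: H(V|U) = H(U,V) − H(U).
Marginals: p(U) = (0.6000, 0.4000), p(V) = (0.3900, 0.2800, 0.3300).
H(U,V) = 2.2646 bits; H(U) = 0.9710 bits.
H(V|U) = 2.2646 − 0.9710 = 1.294 bits.

1.294 bits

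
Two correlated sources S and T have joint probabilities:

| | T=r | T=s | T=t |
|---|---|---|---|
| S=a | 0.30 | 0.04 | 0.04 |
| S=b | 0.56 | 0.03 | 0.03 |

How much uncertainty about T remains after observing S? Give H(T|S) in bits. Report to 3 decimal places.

0.707 bits

Marginals: p(S) = (0.3800, 0.6200), p(T) = (0.8600, 0.0700, 0.0700).
H(T|S) = Σ p(S) · H(T|S=·).
  S=a: p=0.3800, H(T|S=a) = 0.9530
  S=b: p=0.6200, H(T|S=b) = 0.5555
Weighted sum = 0.707 bits.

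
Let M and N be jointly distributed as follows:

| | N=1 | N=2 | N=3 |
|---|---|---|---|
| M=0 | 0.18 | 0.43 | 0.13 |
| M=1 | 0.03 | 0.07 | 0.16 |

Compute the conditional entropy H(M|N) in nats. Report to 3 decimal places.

Marginals: p(M) = (0.7400, 0.2600), p(N) = (0.2100, 0.5000, 0.2900).
H(M|N) = Σ p(N) · H(M|N=·).
  N=1: p=0.2100, H(M|N=1) = 0.4101
  N=2: p=0.5000, H(M|N=2) = 0.4050
  N=3: p=0.2900, H(M|N=3) = 0.6878
Weighted sum = 0.488 nats.

0.488 nats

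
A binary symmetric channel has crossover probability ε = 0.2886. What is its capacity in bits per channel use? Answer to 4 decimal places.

Binary symmetric channel: C = 1 − h₂(ε) where h₂ is the binary entropy function.
h₂(0.2886) = −0.2886·log₂0.2886 − 0.7114·log₂0.7114 = 0.8669.
C = 1 − 0.8669 = 0.1331 bits per channel use.

0.1331 bits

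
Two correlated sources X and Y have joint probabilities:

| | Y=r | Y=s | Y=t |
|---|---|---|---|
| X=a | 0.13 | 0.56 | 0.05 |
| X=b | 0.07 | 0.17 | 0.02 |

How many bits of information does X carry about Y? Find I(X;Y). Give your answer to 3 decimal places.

0.008 bits

Marginals: p(X) = (0.7400, 0.2600), p(Y) = (0.2000, 0.7300, 0.0700).
I(X;Y) = Σ p(x,y)·log₂[p(x,y)/(p(x)p(y))].
  (a,r): 0.13·log₂(0.8784) = -0.0243
  (a,s): 0.56·log₂(1.0367) = 0.0291
  (a,t): 0.05·log₂(0.9653) = -0.0026
  (b,r): 0.07·log₂(1.3462) = 0.0300
  (b,s): 0.17·log₂(0.8957) = -0.0270
  (b,t): 0.02·log₂(1.0989) = 0.0027
Sum = 0.008 bits.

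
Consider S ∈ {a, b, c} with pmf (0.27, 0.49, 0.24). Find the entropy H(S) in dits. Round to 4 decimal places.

H(S) = −Σ p·log₁₀ p.
  −(0.27)·log₁₀(0.27) = 0.15353
  −(0.49)·log₁₀(0.49) = 0.15180
  −(0.24)·log₁₀(0.24) = 0.14875
Sum: 0.15353 + 0.15180 + 0.14875 = 0.4541 dits.

0.4541 dits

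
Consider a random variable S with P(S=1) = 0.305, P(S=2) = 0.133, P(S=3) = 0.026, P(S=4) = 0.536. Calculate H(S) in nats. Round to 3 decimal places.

H(S) = −Σ p·ln p.
  −(0.305)·ln(0.305) = 0.3622
  −(0.133)·ln(0.133) = 0.2683
  −(0.026)·ln(0.026) = 0.0949
  −(0.536)·ln(0.536) = 0.3343
Sum: 0.3622 + 0.2683 + 0.0949 + 0.3343 = 1.060 nats.

1.060 nats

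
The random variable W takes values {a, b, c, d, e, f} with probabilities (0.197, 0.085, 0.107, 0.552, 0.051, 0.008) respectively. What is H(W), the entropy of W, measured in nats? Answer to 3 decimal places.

H(W) = −Σ p·ln p.
  −(0.197)·ln(0.197) = 0.3200
  −(0.085)·ln(0.085) = 0.2095
  −(0.107)·ln(0.107) = 0.2391
  −(0.552)·ln(0.552) = 0.3280
  −(0.051)·ln(0.051) = 0.1518
  −(0.008)·ln(0.008) = 0.0386
Sum: 0.3200 + 0.2095 + 0.2391 + 0.3280 + 0.1518 + 0.0386 = 1.287 nats.

1.287 nats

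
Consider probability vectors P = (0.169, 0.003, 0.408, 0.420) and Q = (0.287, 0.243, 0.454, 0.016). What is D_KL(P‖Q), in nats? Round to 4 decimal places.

D(P‖Q) = Σ p·ln(p/q).
  0.169·ln(0.169/0.287) = -0.08950
  0.003·ln(0.003/0.243) = -0.01318
  0.408·ln(0.408/0.454) = -0.04359
  0.420·ln(0.420/0.016) = 1.37242
D(P‖Q) = 1.2262 nats.

1.2262 nats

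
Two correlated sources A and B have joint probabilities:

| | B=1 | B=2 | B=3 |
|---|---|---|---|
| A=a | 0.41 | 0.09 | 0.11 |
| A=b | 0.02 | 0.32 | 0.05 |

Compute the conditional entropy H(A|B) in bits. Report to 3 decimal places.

0.571 bits

Marginals: p(A) = (0.6100, 0.3900), p(B) = (0.4300, 0.4100, 0.1600).
H(A|B) = Σ p(B) · H(A|B=·).
  B=1: p=0.4300, H(A|B=1) = 0.2714
  B=2: p=0.4100, H(A|B=2) = 0.7593
  B=3: p=0.1600, H(A|B=3) = 0.8960
Weighted sum = 0.571 bits.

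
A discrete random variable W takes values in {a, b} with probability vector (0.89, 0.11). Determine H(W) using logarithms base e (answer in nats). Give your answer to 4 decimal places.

H(W) = −Σ p·ln p.
  −(0.89)·ln(0.89) = 0.10372
  −(0.11)·ln(0.11) = 0.24280
Sum: 0.10372 + 0.24280 = 0.3465 nats.

0.3465 nats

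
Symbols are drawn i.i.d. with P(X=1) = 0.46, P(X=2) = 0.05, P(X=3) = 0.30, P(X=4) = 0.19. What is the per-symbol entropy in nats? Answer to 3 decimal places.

H(X) = −Σ p·ln p.
  −(0.46)·ln(0.46) = 0.3572
  −(0.05)·ln(0.05) = 0.1498
  −(0.30)·ln(0.30) = 0.3612
  −(0.19)·ln(0.19) = 0.3155
Sum: 0.3572 + 0.1498 + 0.3612 + 0.3155 = 1.184 nats.

1.184 nats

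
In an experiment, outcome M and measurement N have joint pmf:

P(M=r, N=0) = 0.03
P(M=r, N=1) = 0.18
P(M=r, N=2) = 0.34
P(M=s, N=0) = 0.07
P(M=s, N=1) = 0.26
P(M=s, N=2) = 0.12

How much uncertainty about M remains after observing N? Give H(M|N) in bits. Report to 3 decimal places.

0.898 bits

Marginals: p(M) = (0.5500, 0.4500), p(N) = (0.1000, 0.4400, 0.4600).
H(M|N) = Σ p(N) · H(M|N=·).
  N=0: p=0.1000, H(M|N=0) = 0.8813
  N=1: p=0.4400, H(M|N=1) = 0.9760
  N=2: p=0.4600, H(M|N=2) = 0.8281
Weighted sum = 0.898 bits.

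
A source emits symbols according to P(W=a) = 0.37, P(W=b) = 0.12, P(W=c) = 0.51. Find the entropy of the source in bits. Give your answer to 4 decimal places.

H(W) = −Σ p·log₂ p.
  −(0.37)·log₂(0.37) = 0.53073
  −(0.12)·log₂(0.12) = 0.36707
  −(0.51)·log₂(0.51) = 0.49543
Sum: 0.53073 + 0.36707 + 0.49543 = 1.3932 bits.

1.3932 bits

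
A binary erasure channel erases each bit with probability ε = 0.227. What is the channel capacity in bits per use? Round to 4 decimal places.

0.7730 bits

Binary erasure channel: capacity C = 1 − ε.
C = 1 − 0.227 = 0.7730 bits per channel use.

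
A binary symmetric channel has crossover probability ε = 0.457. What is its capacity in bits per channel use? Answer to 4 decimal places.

0.0053 bits

Binary symmetric channel: C = 1 − h₂(ε) where h₂ is the binary entropy function.
h₂(0.457) = −0.457·log₂0.457 − 0.543·log₂0.543 = 0.9947.
C = 1 − 0.9947 = 0.0053 bits per channel use.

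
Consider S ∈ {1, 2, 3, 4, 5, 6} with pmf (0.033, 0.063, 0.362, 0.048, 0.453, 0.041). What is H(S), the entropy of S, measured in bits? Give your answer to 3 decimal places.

H(S) = −Σ p·log₂ p.
  −(0.033)·log₂(0.033) = 0.1624
  −(0.063)·log₂(0.063) = 0.2513
  −(0.362)·log₂(0.362) = 0.5307
  −(0.048)·log₂(0.048) = 0.2103
  −(0.453)·log₂(0.453) = 0.5175
  −(0.041)·log₂(0.041) = 0.1889
Sum: 0.1624 + 0.2513 + 0.5307 + 0.2103 + 0.5175 + 0.1889 = 1.861 bits.

1.861 bits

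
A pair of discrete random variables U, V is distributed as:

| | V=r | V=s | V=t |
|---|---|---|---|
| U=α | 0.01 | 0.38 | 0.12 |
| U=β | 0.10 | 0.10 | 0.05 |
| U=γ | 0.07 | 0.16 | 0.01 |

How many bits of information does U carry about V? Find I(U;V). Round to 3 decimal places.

0.190 bits

Marginals: p(U) = (0.5100, 0.2500, 0.2400), p(V) = (0.1800, 0.6400, 0.1800).
I(U;V) = H(U) + H(V) − H(U,V).
H(U) = 1.4896, H(V) = 1.3027, H(U,V) = 2.6025.
I(U;V) = 1.4896 + 1.3027 − 2.6025 = 0.190 bits.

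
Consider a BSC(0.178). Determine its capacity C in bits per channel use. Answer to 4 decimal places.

0.3243 bits

Binary symmetric channel: C = 1 − h₂(ε) where h₂ is the binary entropy function.
h₂(0.178) = −0.178·log₂0.178 − 0.822·log₂0.822 = 0.6757.
C = 1 − 0.6757 = 0.3243 bits per channel use.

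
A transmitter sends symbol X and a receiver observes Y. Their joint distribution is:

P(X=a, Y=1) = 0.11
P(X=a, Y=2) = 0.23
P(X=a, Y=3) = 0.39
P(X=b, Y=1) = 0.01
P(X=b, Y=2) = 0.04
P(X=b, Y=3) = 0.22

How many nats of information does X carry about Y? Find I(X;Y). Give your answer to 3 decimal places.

0.037 nats

Marginals: p(X) = (0.7300, 0.2700), p(Y) = (0.1200, 0.2700, 0.6100).
I(X;Y) = H(X) + H(Y) − H(X,Y).
H(X) = 0.5833, H(Y) = 0.9095, H(X,Y) = 1.4560.
I(X;Y) = 0.5833 + 0.9095 − 1.4560 = 0.037 nats.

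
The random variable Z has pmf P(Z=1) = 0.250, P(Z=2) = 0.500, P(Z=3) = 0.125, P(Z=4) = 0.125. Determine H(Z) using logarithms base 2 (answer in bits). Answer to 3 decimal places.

H(Z) = −Σ p·log₂ p.
  −(0.250)·log₂(0.250) = 0.5000
  −(0.500)·log₂(0.500) = 0.5000
  −(0.125)·log₂(0.125) = 0.3750
  −(0.125)·log₂(0.125) = 0.3750
Sum: 0.5000 + 0.5000 + 0.3750 + 0.3750 = 1.750 bits.

1.750 bits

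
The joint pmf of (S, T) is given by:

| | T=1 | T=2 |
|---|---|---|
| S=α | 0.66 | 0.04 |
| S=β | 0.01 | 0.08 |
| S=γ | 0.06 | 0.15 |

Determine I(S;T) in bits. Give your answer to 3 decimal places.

0.394 bits

Marginals: p(S) = (0.7000, 0.0900, 0.2100), p(T) = (0.7300, 0.2700).
I(S;T) = H(S) + H(T) − H(S,T).
H(S) = 1.1457, H(T) = 0.8415, H(S,T) = 1.5934.
I(S;T) = 1.1457 + 0.8415 − 1.5934 = 0.394 bits.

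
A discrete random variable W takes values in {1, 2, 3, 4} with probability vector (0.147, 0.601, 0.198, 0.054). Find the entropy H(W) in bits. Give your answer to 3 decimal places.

1.538 bits

H(W) = −Σ p·log₂ p.
  −(0.147)·log₂(0.147) = 0.4066
  −(0.601)·log₂(0.601) = 0.4415
  −(0.198)·log₂(0.198) = 0.4626
  −(0.054)·log₂(0.054) = 0.2274
Sum: 0.4066 + 0.4415 + 0.4626 + 0.2274 = 1.538 bits.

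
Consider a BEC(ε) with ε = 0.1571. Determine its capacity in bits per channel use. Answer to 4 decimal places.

0.8429 bits

Binary erasure channel: capacity C = 1 − ε.
C = 1 − 0.1571 = 0.8429 bits per channel use.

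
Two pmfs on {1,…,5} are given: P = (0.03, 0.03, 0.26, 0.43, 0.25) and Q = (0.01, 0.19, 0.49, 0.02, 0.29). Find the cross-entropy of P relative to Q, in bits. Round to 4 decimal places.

3.4121 bits

H(P,Q) = −Σ p·log₂ q.
  −0.03·log₂(0.01) = 0.19932
  −0.03·log₂(0.19) = 0.07188
  −0.26·log₂(0.49) = 0.26758
  −0.43·log₂(0.02) = 2.42686
  −0.25·log₂(0.29) = 0.44647
H(P,Q) = 3.4121 bits.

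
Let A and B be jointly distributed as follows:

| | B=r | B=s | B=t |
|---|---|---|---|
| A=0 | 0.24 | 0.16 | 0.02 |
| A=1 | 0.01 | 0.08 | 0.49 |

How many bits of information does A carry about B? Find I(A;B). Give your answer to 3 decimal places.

Marginals: p(A) = (0.4200, 0.5800), p(B) = (0.2500, 0.2400, 0.5100).
I(A;B) = H(A) + H(B) − H(A,B).
H(A) = 0.9815, H(B) = 1.4896, H(A,B) = 1.8923.
I(A;B) = 0.9815 + 1.4896 − 1.8923 = 0.579 bits.

0.579 bits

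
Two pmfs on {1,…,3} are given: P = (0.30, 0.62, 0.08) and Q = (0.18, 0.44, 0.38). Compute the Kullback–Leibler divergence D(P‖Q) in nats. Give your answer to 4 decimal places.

0.2412 nats

D(P‖Q) = Σ p·ln(p/q).
  0.30·ln(0.30/0.18) = 0.15325
  0.62·ln(0.62/0.44) = 0.21263
  0.08·ln(0.08/0.38) = -0.12465
D(P‖Q) = 0.2412 nats.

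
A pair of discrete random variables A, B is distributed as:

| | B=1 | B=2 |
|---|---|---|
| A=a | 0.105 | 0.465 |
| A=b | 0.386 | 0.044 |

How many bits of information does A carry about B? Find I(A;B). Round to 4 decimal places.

Marginals: p(A) = (0.5700, 0.4300), p(B) = (0.4910, 0.5090).
I(A;B) = Σ p(x,y)·log₂[p(x,y)/(p(x)p(y))].
  (a,1): 0.105·log₂(0.3752) = -0.14851
  (a,2): 0.465·log₂(1.6027) = 0.31645
  (b,1): 0.386·log₂(1.8283) = 0.33600
  (b,2): 0.044·log₂(0.2010) = -0.10184
Sum = 0.4021 bits.

0.4021 bits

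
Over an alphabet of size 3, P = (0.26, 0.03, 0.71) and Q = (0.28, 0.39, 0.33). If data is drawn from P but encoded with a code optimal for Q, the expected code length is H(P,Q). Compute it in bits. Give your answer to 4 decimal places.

1.6539 bits

H(P,Q) = −Σ p·log₂ q.
  −0.26·log₂(0.28) = 0.47749
  −0.03·log₂(0.39) = 0.04075
  −0.71·log₂(0.33) = 1.13562
H(P,Q) = 1.6539 bits.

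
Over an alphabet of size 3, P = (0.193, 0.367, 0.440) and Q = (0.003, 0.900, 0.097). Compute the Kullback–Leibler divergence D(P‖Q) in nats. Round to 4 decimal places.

D(P‖Q) = Σ p·ln(p/q).
  0.193·ln(0.193/0.003) = 0.80367
  0.367·ln(0.367/0.900) = -0.32921
  0.440·ln(0.440/0.097) = 0.66531
D(P‖Q) = 1.1398 nats.

1.1398 nats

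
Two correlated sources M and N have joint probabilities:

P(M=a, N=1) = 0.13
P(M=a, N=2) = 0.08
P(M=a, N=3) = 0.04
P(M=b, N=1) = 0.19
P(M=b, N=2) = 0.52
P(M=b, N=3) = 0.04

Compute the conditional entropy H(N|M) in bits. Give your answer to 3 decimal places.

Chain rule: H(N|M) = H(M,N) − H(M).
Marginals: p(M) = (0.2500, 0.7500), p(N) = (0.3200, 0.6000, 0.0800).
H(M,N) = 1.9915 bits; H(M) = 0.8113 bits.
H(N|M) = 1.9915 − 0.8113 = 1.180 bits.

1.180 bits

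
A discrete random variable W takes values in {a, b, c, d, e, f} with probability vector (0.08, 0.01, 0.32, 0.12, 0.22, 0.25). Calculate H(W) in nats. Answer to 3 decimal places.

H(W) = −Σ p·ln p.
  −(0.08)·ln(0.08) = 0.2021
  −(0.01)·ln(0.01) = 0.0461
  −(0.32)·ln(0.32) = 0.3646
  −(0.12)·ln(0.12) = 0.2544
  −(0.22)·ln(0.22) = 0.3331
  −(0.25)·ln(0.25) = 0.3466
Sum: 0.2021 + 0.0461 + 0.3646 + 0.2544 + 0.3331 + 0.3466 = 1.547 nats.

1.547 nats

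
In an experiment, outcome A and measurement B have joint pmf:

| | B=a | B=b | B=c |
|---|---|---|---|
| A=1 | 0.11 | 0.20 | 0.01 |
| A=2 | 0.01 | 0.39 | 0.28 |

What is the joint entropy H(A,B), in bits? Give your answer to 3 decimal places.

1.992 bits

H(A,B) = −Σ p(x,y)·log₂ p(x,y) over all 6 cells.
  cell (1,a): −0.11·log₂0.11 = 0.3503
  cell (1,b): −0.20·log₂0.20 = 0.4644
  cell (1,c): −0.01·log₂0.01 = 0.0664
  cell (2,a): −0.01·log₂0.01 = 0.0664
  cell (2,b): −0.39·log₂0.39 = 0.5298
  cell (2,c): −0.28·log₂0.28 = 0.5142
Sum = 1.992 bits.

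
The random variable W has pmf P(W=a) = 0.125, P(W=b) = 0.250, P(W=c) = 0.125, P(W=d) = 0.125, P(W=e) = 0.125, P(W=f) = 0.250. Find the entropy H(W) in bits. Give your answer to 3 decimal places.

H(W) = −Σ p·log₂ p.
  −(0.125)·log₂(0.125) = 0.3750
  −(0.250)·log₂(0.250) = 0.5000
  −(0.125)·log₂(0.125) = 0.3750
  −(0.125)·log₂(0.125) = 0.3750
  −(0.125)·log₂(0.125) = 0.3750
  −(0.250)·log₂(0.250) = 0.5000
Sum: 0.3750 + 0.5000 + 0.3750 + 0.3750 + 0.3750 + 0.5000 = 2.500 bits.

2.500 bits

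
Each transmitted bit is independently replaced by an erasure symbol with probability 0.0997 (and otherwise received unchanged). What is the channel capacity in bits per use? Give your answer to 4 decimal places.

0.9003 bits

Binary erasure channel: capacity C = 1 − ε.
C = 1 − 0.0997 = 0.9003 bits per channel use.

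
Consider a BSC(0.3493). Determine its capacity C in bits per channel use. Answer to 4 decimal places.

0.0666 bits

Binary symmetric channel: C = 1 − h₂(ε) where h₂ is the binary entropy function.
h₂(0.3493) = −0.3493·log₂0.3493 − 0.6507·log₂0.6507 = 0.9334.
C = 1 − 0.9334 = 0.0666 bits per channel use.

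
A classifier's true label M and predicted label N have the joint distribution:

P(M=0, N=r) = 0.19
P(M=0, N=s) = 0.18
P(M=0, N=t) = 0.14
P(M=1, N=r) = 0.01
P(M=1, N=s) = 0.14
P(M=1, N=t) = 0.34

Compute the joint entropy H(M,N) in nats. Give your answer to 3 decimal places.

1.588 nats

H(M,N) = −Σ p(x,y)·ln p(x,y) over all 6 cells.
  cell (0,r): −0.19·ln0.19 = 0.3155
  cell (0,s): −0.18·ln0.18 = 0.3087
  cell (0,t): −0.14·ln0.14 = 0.2753
  cell (1,r): −0.01·ln0.01 = 0.0461
  cell (1,s): −0.14·ln0.14 = 0.2753
  cell (1,t): −0.34·ln0.34 = 0.3668
Sum = 1.588 nats.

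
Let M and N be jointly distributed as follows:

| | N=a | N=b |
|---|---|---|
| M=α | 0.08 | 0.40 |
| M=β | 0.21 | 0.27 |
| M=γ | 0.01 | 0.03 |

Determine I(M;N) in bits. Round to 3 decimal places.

0.062 bits

Marginals: p(M) = (0.4800, 0.4800, 0.0400), p(N) = (0.3000, 0.7000).
I(M;N) = Σ p(x,y)·log₂[p(x,y)/(p(x)p(y))].
  (α,a): 0.08·log₂(0.5556) = -0.0678
  (α,b): 0.40·log₂(1.1905) = 0.1006
  (β,a): 0.21·log₂(1.4583) = 0.1143
  (β,b): 0.27·log₂(0.8036) = -0.0852
  (γ,a): 0.01·log₂(0.8333) = -0.0026
  (γ,b): 0.03·log₂(1.0714) = 0.0030
Sum = 0.062 bits.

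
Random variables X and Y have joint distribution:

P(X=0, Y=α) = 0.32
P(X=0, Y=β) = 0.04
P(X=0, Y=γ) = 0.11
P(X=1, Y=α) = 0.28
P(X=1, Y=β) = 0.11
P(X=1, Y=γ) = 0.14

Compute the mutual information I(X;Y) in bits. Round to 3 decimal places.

Marginals: p(X) = (0.4700, 0.5300), p(Y) = (0.6000, 0.1500, 0.2500).
I(X;Y) = H(X) + H(Y) − H(X,Y).
H(X) = 0.9974, H(Y) = 1.3527, H(X,Y) = 2.3237.
I(X;Y) = 0.9974 + 1.3527 − 2.3237 = 0.026 bits.

0.026 bits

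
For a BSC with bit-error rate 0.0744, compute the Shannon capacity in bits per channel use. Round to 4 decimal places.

0.6179 bits

Binary symmetric channel: C = 1 − h₂(ε) where h₂ is the binary entropy function.
h₂(0.0744) = −0.0744·log₂0.0744 − 0.9256·log₂0.9256 = 0.3821.
C = 1 − 0.3821 = 0.6179 bits per channel use.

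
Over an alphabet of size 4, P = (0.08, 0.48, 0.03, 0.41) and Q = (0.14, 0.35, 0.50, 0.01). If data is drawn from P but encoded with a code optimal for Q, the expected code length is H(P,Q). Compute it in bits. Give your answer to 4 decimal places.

H(P,Q) = −Σ p·log₂ q.
  −0.08·log₂(0.14) = 0.22692
  −0.48·log₂(0.35) = 0.72700
  −0.03·log₂(0.50) = 0.03000
  −0.41·log₂(0.01) = 2.72398
H(P,Q) = 3.7079 bits.

3.7079 bits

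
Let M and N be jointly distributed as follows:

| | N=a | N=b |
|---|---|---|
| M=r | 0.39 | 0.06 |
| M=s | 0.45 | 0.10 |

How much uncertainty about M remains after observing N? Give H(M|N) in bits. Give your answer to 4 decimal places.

0.9896 bits

Marginals: p(M) = (0.4500, 0.5500), p(N) = (0.8400, 0.1600).
H(M|N) = Σ p(N) · H(M|N=·).
  N=a: p=0.8400, H(M|N=a) = 0.9963
  N=b: p=0.1600, H(M|N=b) = 0.9544
Weighted sum = 0.9896 bits.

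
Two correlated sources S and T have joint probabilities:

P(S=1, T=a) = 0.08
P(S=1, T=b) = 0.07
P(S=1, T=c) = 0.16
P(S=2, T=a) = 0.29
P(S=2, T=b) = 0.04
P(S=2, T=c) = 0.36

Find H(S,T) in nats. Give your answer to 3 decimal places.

H(S,T) = −Σ p(x,y)·ln p(x,y) over all 6 cells.
  cell (1,a): −0.08·ln0.08 = 0.2021
  cell (1,b): −0.07·ln0.07 = 0.1861
  cell (1,c): −0.16·ln0.16 = 0.2932
  cell (2,a): −0.29·ln0.29 = 0.3590
  cell (2,b): −0.04·ln0.04 = 0.1288
  cell (2,c): −0.36·ln0.36 = 0.3678
Sum = 1.537 nats.

1.537 nats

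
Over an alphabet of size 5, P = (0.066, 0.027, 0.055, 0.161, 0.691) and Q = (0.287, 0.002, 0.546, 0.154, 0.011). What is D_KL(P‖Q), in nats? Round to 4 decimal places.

2.7151 nats

D(P‖Q) = Σ p·ln(p/q).
  0.066·ln(0.066/0.287) = -0.09701
  0.027·ln(0.027/0.002) = 0.07027
  0.055·ln(0.055/0.546) = -0.12624
  0.161·ln(0.161/0.154) = 0.00716
  0.691·ln(0.691/0.011) = 2.86091
D(P‖Q) = 2.7151 nats.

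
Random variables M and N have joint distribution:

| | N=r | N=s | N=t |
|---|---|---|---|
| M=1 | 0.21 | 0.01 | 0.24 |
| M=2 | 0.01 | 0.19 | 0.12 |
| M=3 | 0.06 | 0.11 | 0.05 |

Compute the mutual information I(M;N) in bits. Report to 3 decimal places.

Marginals: p(M) = (0.4600, 0.3200, 0.2200), p(N) = (0.2800, 0.3100, 0.4100).
I(M;N) = Σ p(x,y)·log₂[p(x,y)/(p(x)p(y))].
  (1,r): 0.21·log₂(1.6304) = 0.1481
  (1,s): 0.01·log₂(0.0701) = -0.0383
  (1,t): 0.24·log₂(1.2725) = 0.0834
  (2,r): 0.01·log₂(0.1116) = -0.0316
  (2,s): 0.19·log₂(1.9153) = 0.1781
  (2,t): 0.12·log₂(0.9146) = -0.0154
  (3,r): 0.06·log₂(0.9740) = -0.0023
  (3,s): 0.11·log₂(1.6129) = 0.0759
  (3,t): 0.05·log₂(0.5543) = -0.0426
Sum = 0.355 bits.

0.355 bits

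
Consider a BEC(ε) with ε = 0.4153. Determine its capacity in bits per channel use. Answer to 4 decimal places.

0.5847 bits

Binary erasure channel: capacity C = 1 − ε.
C = 1 − 0.4153 = 0.5847 bits per channel use.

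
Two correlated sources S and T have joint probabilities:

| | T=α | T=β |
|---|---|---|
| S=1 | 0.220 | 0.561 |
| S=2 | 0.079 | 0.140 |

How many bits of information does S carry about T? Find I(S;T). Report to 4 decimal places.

0.0036 bits

Marginals: p(S) = (0.7810, 0.2190), p(T) = (0.2990, 0.7010).
I(S;T) = Σ p(x,y)·log₂[p(x,y)/(p(x)p(y))].
  (1,α): 0.220·log₂(0.9421) = -0.01893
  (1,β): 0.561·log₂(1.0247) = 0.01974
  (2,α): 0.079·log₂(1.2065) = 0.02139
  (2,β): 0.140·log₂(0.9119) = -0.01862
Sum = 0.0036 bits.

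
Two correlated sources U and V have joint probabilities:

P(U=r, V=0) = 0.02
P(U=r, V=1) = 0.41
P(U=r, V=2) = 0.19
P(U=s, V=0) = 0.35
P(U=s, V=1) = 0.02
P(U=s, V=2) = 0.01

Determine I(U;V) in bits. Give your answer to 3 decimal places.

0.672 bits

Marginals: p(U) = (0.6200, 0.3800), p(V) = (0.3700, 0.4300, 0.2000).
I(U;V) = Σ p(x,y)·log₂[p(x,y)/(p(x)p(y))].
  (r,0): 0.02·log₂(0.0872) = -0.0704
  (r,1): 0.41·log₂(1.5379) = 0.2546
  (r,2): 0.19·log₂(1.5323) = 0.1170
  (s,0): 0.35·log₂(2.4893) = 0.4605
  (s,1): 0.02·log₂(0.1224) = -0.0606
  (s,2): 0.01·log₂(0.1316) = -0.0293
Sum = 0.672 bits.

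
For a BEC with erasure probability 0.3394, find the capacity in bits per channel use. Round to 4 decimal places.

Binary erasure channel: capacity C = 1 − ε.
C = 1 − 0.3394 = 0.6606 bits per channel use.

0.6606 bits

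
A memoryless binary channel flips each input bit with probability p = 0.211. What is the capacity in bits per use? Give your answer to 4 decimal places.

0.2566 bits

Binary symmetric channel: C = 1 − h₂(ε) where h₂ is the binary entropy function.
h₂(0.211) = −0.211·log₂0.211 − 0.789·log₂0.789 = 0.7434.
C = 1 − 0.7434 = 0.2566 bits per channel use.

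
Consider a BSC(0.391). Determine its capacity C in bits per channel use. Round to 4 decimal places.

0.0346 bits

Binary symmetric channel: C = 1 − h₂(ε) where h₂ is the binary entropy function.
h₂(0.391) = −0.391·log₂0.391 − 0.609·log₂0.609 = 0.9654.
C = 1 − 0.9654 = 0.0346 bits per channel use.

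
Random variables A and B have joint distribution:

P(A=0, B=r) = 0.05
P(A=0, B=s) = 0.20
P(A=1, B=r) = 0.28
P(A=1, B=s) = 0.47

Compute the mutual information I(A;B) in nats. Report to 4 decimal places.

Marginals: p(A) = (0.2500, 0.7500), p(B) = (0.3300, 0.6700).
I(A;B) = Σ p(x,y)·ln[p(x,y)/(p(x)p(y))].
  (0,r): 0.05·ln(0.6061) = -0.02504
  (0,s): 0.20·ln(1.1940) = 0.03547
  (1,r): 0.28·ln(1.1313) = 0.03455
  (1,s): 0.47·ln(0.9353) = -0.03143
Sum = 0.0135 nats.

0.0135 nats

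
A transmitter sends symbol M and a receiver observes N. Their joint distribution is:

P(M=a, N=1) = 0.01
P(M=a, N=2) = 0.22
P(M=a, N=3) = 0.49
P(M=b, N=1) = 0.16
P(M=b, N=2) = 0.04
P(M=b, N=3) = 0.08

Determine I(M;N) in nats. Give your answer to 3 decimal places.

Marginals: p(M) = (0.7200, 0.2800), p(N) = (0.1700, 0.2600, 0.5700).
I(M;N) = Σ p(x,y)·ln[p(x,y)/(p(x)p(y))].
  (a,1): 0.01·ln(0.0817) = -0.0250
  (a,2): 0.22·ln(1.1752) = 0.0355
  (a,3): 0.49·ln(1.1940) = 0.0869
  (b,1): 0.16·ln(3.3613) = 0.1940
  (b,2): 0.04·ln(0.5495) = -0.0240
  (b,3): 0.08·ln(0.5013) = -0.0553
Sum = 0.212 nats.

0.212 nats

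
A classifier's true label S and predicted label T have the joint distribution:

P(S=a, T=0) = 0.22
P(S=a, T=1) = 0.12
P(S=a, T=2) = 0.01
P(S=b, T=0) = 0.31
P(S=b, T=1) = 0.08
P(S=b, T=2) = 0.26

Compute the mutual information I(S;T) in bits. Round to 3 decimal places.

Marginals: p(S) = (0.3500, 0.6500), p(T) = (0.5300, 0.2000, 0.2700).
I(S;T) = Σ p(x,y)·log₂[p(x,y)/(p(x)p(y))].
  (a,0): 0.22·log₂(1.1860) = 0.0541
  (a,1): 0.12·log₂(1.7143) = 0.0933
  (a,2): 0.01·log₂(0.1058) = -0.0324
  (b,0): 0.31·log₂(0.8999) = -0.0472
  (b,1): 0.08·log₂(0.6154) = -0.0560
  (b,2): 0.26·log₂(1.4815) = 0.1474
Sum = 0.159 bits.

0.159 bits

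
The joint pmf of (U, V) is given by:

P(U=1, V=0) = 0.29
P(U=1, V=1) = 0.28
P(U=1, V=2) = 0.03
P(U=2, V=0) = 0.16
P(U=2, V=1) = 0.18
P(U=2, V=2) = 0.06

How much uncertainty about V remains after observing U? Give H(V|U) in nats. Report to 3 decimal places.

Chain rule: H(V|U) = H(U,V) − H(U).
Marginals: p(U) = (0.6000, 0.4000), p(V) = (0.4500, 0.4600, 0.0900).
H(U,V) = 1.5913 nats; H(U) = 0.6730 nats.
H(V|U) = 1.5913 − 0.6730 = 0.918 nats.

0.918 nats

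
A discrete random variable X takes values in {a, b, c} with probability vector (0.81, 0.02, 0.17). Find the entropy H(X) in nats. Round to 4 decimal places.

0.5502 nats

H(X) = −Σ p·ln p.
  −(0.81)·ln(0.81) = 0.17068
  −(0.02)·ln(0.02) = 0.07824
  −(0.17)·ln(0.17) = 0.30123
Sum: 0.17068 + 0.07824 + 0.30123 = 0.5502 nats.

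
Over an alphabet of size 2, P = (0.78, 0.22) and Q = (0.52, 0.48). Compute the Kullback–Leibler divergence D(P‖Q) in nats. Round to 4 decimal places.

0.1446 nats

D(P‖Q) = Σ p·ln(p/q).
  0.78·ln(0.78/0.52) = 0.31626
  0.22·ln(0.22/0.48) = -0.17163
D(P‖Q) = 0.1446 nats.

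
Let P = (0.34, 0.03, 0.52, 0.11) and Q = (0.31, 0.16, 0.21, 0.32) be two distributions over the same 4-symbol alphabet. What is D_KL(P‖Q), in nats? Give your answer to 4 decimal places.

0.3352 nats

D(P‖Q) = Σ p·ln(p/q).
  0.34·ln(0.34/0.31) = 0.03141
  0.03·ln(0.03/0.16) = -0.05022
  0.52·ln(0.52/0.21) = 0.47150
  0.11·ln(0.11/0.32) = -0.11746
D(P‖Q) = 0.3352 nats.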